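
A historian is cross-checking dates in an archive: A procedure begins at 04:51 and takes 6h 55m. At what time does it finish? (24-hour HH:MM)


Start time: 04:51
Adding: 6 hours 55 minutes
Minutes: 51 + 55 = 106
Minute overflow: 106 >= 60, so carry 1 hour, minutes = 46
Hours: 4 + 6 + 1 = 11
Result: 11:46

11:46


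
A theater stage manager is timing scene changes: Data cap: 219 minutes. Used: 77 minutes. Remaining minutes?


Total budget: 219 minutes
Time used: 77 minutes
Remaining: 219 - 77 = 142 minutes
Percent used: 35.2%
Percent remaining: 64.8%

142


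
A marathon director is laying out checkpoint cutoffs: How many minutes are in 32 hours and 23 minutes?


Hours: 32
Minutes: 23
Convert hours to minutes: 32 x 60 = 1920
Add remaining minutes: 1920 + 23 = 1943

1943


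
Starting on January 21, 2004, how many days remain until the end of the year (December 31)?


Start: January 21, 2004
End: December 31, 2004
Days left in January: 10
February: 29
March: 31
April: 30
May: 31
... plus remaining months
Sum of remaining months: 335
Total: 10 + 335 = 345

345


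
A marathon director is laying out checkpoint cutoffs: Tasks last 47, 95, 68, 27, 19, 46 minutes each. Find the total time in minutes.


Durations: 47, 95, 68, 27, 19, 46
Running sum: 47
+ 95 = 142
+ 68 = 210
+ 27 = 237
+ 19 = 256
+ 46 = 302
Total duration: 302 minutes
That is 5 hours and 2 minutes

302


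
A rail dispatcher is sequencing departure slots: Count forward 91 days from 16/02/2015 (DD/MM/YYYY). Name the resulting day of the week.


Start: 2015-02-16 (Monday)
Step 1 - find target date: add 91 days
  2015-02-16 + 91 days = 2015-05-18
Step 2 - day of week:
  91 mod 7 = 0
  Monday + 0 days -> Monday
Result: Monday (2015-05-18)

Monday


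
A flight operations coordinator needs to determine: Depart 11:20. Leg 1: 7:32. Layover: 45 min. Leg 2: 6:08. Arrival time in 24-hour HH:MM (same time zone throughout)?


Depart: 11:20
Leg 1: +452 min -> 18:52
Layover: +45 min -> 19:37
Leg 2: +368 min -> 01:45
Total travel: 865 minutes = 14h 25m
Arrival: 01:45

01:45


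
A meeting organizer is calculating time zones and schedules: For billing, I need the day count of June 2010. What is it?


Month: June
Year: 2010
June is a 30-day month
Total: 30 days

30


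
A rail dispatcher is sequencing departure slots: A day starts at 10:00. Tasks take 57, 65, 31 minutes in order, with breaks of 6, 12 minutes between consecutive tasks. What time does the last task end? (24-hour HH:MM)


Start: 10:00 = 600 min from midnight
  after task 1 (57 min): 10:57
  after break (6 min): 11:03
  after task 2 (65 min): 12:08
  after break (12 min): 12:20
  after task 3 (31 min): 12:51
Total elapsed: 171 minutes
End time: 12:51

12:51


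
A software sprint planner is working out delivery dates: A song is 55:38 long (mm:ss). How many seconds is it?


Minutes: 55
Extra seconds: 38
Seconds per minute: 60
Minutes to seconds: 55 x 60 = 3300
Total: 3300 + 38 = 3338

3338


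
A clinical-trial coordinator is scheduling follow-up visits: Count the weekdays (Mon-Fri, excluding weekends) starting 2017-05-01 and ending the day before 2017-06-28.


Start: 2017-05-01 (Monday)
End (exclusive): 2017-06-28 (Wednesday)
Total calendar days: 58
Full weeks: 58 // 7 = 8 -> 40 weekdays
Remaining 2 days starting on Monday:
  Mon(w), Tue(w) -> 2 weekdays
Total business days: 40 + 2 = 42

42


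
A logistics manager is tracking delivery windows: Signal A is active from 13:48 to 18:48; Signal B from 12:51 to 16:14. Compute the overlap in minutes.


Interval A: [828, 1128] minutes from midnight
Interval B: [771, 974] minutes from midnight
Overlap start = max(828, 771) = 828
Overlap end = min(1128, 974) = 974
Overlap = 974 - 828 = 146 minutes

146


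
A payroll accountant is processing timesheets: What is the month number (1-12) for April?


Calendar month order:
3. March
4. April <--
5. May
April is month number 4

4


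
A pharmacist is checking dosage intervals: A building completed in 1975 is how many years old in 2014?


Birth year: 1975
Current year: 2014
Age = current year - birth year
Age = 2014 - 1975 = 39

39


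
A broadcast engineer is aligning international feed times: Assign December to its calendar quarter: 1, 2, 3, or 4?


Month: December (month 12)
Q1: January-March (months 1-3)
Q2: April-June (months 4-6)
Q3: July-September (months 7-9)
Q4: October-December (months 10-12)
Month 12 falls in Q4

4


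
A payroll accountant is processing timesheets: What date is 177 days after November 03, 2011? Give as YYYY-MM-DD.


Start: 2011-11-03
Adding 177 days
Days remaining in November: 27
After November: 150 days still to add
December 2011: 31 days, 119 remaining
January 2012: 31 days, 88 remaining
February 2012: 29 days, 59 remaining
March 2012: 31 days, 28 remaining
Result: 2012-04-28

2012-04-28


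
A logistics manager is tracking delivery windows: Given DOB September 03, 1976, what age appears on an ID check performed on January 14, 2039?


Birth: 1976-09-03
Reference: 2039-01-14
Year difference: 2039 - 1976 = 63
Has birthday (09-03) occurred by 01-14? No
Birthday not yet reached this year -> subtract 1
Age in full years: 62

62


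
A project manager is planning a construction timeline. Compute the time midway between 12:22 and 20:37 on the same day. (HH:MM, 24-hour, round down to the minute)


Start time: 12:22 = 742 minutes from midnight
End time: 20:37 = 1237 minutes from midnight
Sum: 742 + 1237 = 1979
Midpoint: 1979 / 2 = 989 minutes
Convert: 989 / 60 = 16 hours, 29 minutes
Result: 16:29

16:29


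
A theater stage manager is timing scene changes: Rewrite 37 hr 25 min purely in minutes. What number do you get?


Hours: 37
Extra minutes: 25
Minutes per hour: 60
Hours to minutes: 37 x 60 = 2220
Total: 2220 + 25 = 2245

2245


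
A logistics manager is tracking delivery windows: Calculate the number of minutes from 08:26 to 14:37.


Start time: 08:26 = 506 minutes from midnight
End time: 14:37 = 877 minutes from midnight
Difference: 877 - 506 = 371 minutes
That is 6 hours and 11 minutes

371


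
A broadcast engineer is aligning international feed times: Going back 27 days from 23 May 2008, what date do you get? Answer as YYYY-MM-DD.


Start: 2008-05-23
Subtracting 27 days
Days already passed in May: 23
After going back through May: 4 more days to subtract
April 2008 has 30 days, need 4
Result: 2008-04-26

2008-04-26


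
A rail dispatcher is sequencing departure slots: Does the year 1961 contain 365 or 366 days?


Year: 1961
Check leap year rules:
Divisible by 4? No
1961 is not a leap year
Days: 365

365


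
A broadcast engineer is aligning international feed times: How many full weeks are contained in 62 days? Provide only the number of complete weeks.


Total days: 62
Days per week: 7
Division: 62 / 7 = 8 remainder 6
Complete weeks: 8
Remaining days: 6

8


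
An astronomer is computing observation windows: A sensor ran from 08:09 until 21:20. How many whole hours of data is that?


Start: 08:09
End: 21:20
Hour difference: 21 - 8 = 13 hours
Minute difference: 20 - 9 = 11 minutes
Total minutes: 791
Complete hours: 791 / 60 = 13 (remainder 11)

13


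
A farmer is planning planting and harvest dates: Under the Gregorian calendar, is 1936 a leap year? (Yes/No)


Year: 1936
Divisible by 4? 1936 / 4 = 484.0 -> Yes
Divisible by 100? 1936 / 100 = 19.36 -> No
Divisible by 4 but not 100, so it IS a leap year

Yes


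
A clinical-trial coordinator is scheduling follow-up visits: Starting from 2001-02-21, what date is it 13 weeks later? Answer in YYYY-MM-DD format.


Start: 2001-02-21
Weeks to add: 13
Convert to days: 13 x 7 = 91 days
Add 91 days to 2001-02-21
Result: 2001-05-23

2001-05-23


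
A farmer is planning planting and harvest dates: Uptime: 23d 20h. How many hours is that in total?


Days: 23
Extra hours: 20
Hours per day: 24
Days to hours: 23 x 24 = 552
Total: 552 + 20 = 572

572


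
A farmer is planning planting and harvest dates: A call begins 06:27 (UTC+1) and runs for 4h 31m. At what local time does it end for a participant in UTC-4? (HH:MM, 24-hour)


Start: 06:27 in UTC+1
Step 1 - add duration:
  minutes: 27 + 31 = 58
  hours: 6 + 4 + 0 = 10
  end in UTC+1: 10:58
Step 2 - convert UTC+1 -> UTC-4:
  offset difference: -4 - (1) = -5 hours
  10 + (-5) = 5 -> mod 24 = 5
Result: 05:58 in UTC-4

05:58


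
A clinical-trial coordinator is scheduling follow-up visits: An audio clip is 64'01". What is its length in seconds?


Minutes: 64
Seconds: 1
Convert minutes to seconds: 64 x 60 = 3840
Add remaining seconds: 3840 + 1 = 3841

3841


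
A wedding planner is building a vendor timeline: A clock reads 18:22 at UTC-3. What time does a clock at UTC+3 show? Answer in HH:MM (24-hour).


Local time: 18:22 at UTC-3 (offset -3h)
Target zone: UTC+3 (offset 3h)
Difference: 3 - (-3) = 6 hours
Calculation: 18 + (6) = 24
Wraparound: (24) mod 24 = 0
Result: 00:22

00:22


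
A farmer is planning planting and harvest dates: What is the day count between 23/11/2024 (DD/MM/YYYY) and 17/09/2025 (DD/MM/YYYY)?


Start date: 2024-11-23
End date: 2025-09-17
Nov 2024: +8 days
Dec 2024: +31 days
Jan 2025: +31 days
... (8 more months)
Total: 298 days

298


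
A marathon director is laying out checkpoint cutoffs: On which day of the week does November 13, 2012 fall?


Date: 2012-11-13
January 1, 2012 is a Sunday
Day of year: 318
Offset from Jan 1: 317 days
317 mod 7 = 2
Result: Tuesday

Tuesday


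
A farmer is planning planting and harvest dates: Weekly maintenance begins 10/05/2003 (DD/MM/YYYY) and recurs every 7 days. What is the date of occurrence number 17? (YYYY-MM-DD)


First occurrence: 2003-05-10 (occurrence 1)
Each occurrence is 7 days after the previous.
Occurrence 17 is 16 weeks after the first.
16 weeks = 112 days
2003-05-10 + 112 days = 2003-08-30

2003-08-30


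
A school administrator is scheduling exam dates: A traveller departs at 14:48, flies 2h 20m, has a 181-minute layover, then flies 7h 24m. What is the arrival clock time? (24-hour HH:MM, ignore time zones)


Depart: 14:48
Leg 1: +140 min -> 17:08
Layover: +181 min -> 20:09
Leg 2: +444 min -> 03:33
Total travel: 765 minutes = 12h 45m
Arrival: 03:33

03:33


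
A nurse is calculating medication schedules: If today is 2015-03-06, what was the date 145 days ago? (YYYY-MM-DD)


Start: 2015-03-06
Subtracting 145 days
Days already passed in March: 6
After going back through March: 139 more days to subtract
February 2015: 28 days, 111 remaining
January 2015: 31 days, 80 remaining
December 2014: 31 days, 49 remaining
November 2014: 30 days, 19 remaining
Result: 2014-10-12

2014-10-12


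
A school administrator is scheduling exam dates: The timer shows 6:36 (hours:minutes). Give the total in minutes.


Hours: 6
Minutes: 36
Convert hours to minutes: 6 x 60 = 360
Add remaining minutes: 360 + 36 = 396

396


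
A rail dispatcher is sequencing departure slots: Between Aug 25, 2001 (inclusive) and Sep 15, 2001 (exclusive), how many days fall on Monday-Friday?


Start: 2001-08-25 (Saturday)
End (exclusive): 2001-09-15 (Saturday)
Total calendar days: 21
Full weeks: 21 // 7 = 3 -> 15 weekdays
Remaining 0 days starting on Saturday:
Total business days: 15 + 0 = 15

15


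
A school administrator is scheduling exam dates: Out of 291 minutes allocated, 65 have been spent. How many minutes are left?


Total budget: 291 minutes
Time used: 65 minutes
Remaining: 291 - 65 = 226 minutes
Percent used: 22.3%
Percent remaining: 77.7%

226


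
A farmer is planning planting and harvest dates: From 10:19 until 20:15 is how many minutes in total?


Start time: 10:19 = 619 minutes from midnight
End time: 20:15 = 1215 minutes from midnight
Difference: 1215 - 619 = 596 minutes
That is 9 hours and 56 minutes

596


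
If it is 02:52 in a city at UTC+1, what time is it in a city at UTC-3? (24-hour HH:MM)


Local time: 02:52 at UTC+1 (offset 1h)
Target zone: UTC-3 (offset -3h)
Difference: -3 - (1) = -4 hours
Calculation: 2 + (-4) = -2
Wraparound: (-2) mod 24 = 22
Result: 22:52

22:52


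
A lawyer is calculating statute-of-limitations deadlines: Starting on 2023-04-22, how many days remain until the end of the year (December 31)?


Start: April 22, 2023
End: December 31, 2023
Days left in April: 8
May: 31
June: 30
July: 31
August: 31
... plus remaining months
Sum of remaining months: 245
Total: 8 + 245 = 253

253


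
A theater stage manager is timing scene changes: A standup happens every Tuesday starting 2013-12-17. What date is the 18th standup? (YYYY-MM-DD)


First occurrence: 2013-12-17 (occurrence 1)
Each occurrence is 7 days after the previous.
Occurrence 18 is 17 weeks after the first.
17 weeks = 119 days
2013-12-17 + 119 days = 2014-04-15

2014-04-15


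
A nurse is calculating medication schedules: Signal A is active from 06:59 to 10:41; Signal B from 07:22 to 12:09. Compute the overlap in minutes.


Interval A: [419, 641] minutes from midnight
Interval B: [442, 729] minutes from midnight
Overlap start = max(419, 442) = 442
Overlap end = min(641, 729) = 641
Overlap = 641 - 442 = 199 minutes

199


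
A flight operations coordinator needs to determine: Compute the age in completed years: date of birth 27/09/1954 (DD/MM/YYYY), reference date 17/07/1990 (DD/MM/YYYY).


Birth: 1954-09-27
Reference: 1990-07-17
Year difference: 1990 - 1954 = 36
Has birthday (09-27) occurred by 07-17? No
Birthday not yet reached this year -> subtract 1
Age in full years: 35

35


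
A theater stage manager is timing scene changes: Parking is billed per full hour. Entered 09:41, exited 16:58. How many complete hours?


Start: 09:41
End: 16:58
Hour difference: 16 - 9 = 7 hours
Minute difference: 58 - 41 = 17 minutes
Total minutes: 437
Complete hours: 437 / 60 = 7 (remainder 17)

7


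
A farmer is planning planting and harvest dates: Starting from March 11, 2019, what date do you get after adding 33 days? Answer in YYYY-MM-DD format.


Start: 2019-03-11
Adding 33 days
Days remaining in March: 20
After March: 13 days still to add
April 2019 has 30 days, need 13
Result: 2019-04-13

2019-04-13


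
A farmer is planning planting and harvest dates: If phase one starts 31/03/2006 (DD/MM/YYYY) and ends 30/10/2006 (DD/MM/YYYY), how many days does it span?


Start date: 2006-03-31
End date: 2006-10-30
Mar 2006: +1 days
Apr 2006: +30 days
May 2006: +31 days
... (5 more months)
Total: 213 days

213


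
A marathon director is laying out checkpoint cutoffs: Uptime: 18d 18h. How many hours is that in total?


Days: 18
Extra hours: 18
Hours per day: 24
Days to hours: 18 x 24 = 432
Total: 432 + 18 = 450

450


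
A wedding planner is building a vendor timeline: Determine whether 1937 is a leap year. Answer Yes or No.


Year: 1937
Divisible by 4? 1937 / 4 = 484.25 -> No
Not divisible by 4, so NOT a leap year

No


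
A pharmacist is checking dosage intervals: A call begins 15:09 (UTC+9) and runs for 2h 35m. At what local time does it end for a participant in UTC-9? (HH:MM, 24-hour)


Start: 15:09 in UTC+9
Step 1 - add duration:
  minutes: 9 + 35 = 44
  hours: 15 + 2 + 0 = 17
  end in UTC+9: 17:44
Step 2 - convert UTC+9 -> UTC-9:
  offset difference: -9 - (9) = -18 hours
  17 + (-18) = -1 -> mod 24 = 23
Result: 23:44 in UTC-9

23:44


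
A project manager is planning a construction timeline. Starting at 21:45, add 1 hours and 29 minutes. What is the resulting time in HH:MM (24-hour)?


Start time: 21:45
Adding: 1 hours 29 minutes
Minutes: 45 + 29 = 74
Minute overflow: 74 >= 60, so carry 1 hour, minutes = 14
Hours: 21 + 1 + 1 = 23
Result: 23:14

23:14


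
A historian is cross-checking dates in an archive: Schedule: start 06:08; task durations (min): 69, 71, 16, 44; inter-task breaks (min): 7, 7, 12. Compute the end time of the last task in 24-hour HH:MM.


Start: 06:08 = 368 min from midnight
  after task 1 (69 min): 07:17
  after break (7 min): 07:24
  after task 2 (71 min): 08:35
  after break (7 min): 08:42
  after task 3 (16 min): 08:58
  after break (12 min): 09:10
  after task 4 (44 min): 09:54
Total elapsed: 226 minutes
End time: 09:54

09:54


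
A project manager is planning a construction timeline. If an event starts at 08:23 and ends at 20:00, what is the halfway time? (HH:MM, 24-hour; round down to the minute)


Start time: 08:23 = 503 minutes from midnight
End time: 20:00 = 1200 minutes from midnight
Sum: 503 + 1200 = 1703
Midpoint: 1703 / 2 = 851 minutes
Convert: 851 / 60 = 14 hours, 11 minutes
Result: 14:11

14:11


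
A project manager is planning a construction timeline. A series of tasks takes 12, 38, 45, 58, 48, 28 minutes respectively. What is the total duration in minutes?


Durations: 12, 38, 45, 58, 48, 28
Running sum: 12
+ 38 = 50
+ 45 = 95
+ 58 = 153
+ 48 = 201
+ 28 = 229
Total duration: 229 minutes
That is 3 hours and 49 minutes

229


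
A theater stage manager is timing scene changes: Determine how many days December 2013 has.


Month: December
Year: 2013
December is a 31-day month
Total: 31 days

31


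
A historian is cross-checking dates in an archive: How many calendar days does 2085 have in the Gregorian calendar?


Year: 2085
Check leap year rules:
Divisible by 4? No
2085 is not a leap year
Days: 365

365


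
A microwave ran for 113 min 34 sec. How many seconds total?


Minutes: 113
Extra seconds: 34
Seconds per minute: 60
Minutes to seconds: 113 x 60 = 6780
Total: 6780 + 34 = 6814

6814


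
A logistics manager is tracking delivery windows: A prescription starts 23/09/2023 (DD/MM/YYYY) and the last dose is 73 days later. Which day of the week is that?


Start: 2023-09-23 (Saturday)
Step 1 - find target date: add 73 days
  2023-09-23 + 73 days = 2023-12-05
Step 2 - day of week:
  73 mod 7 = 3
  Saturday + 3 days -> Tuesday
Result: Tuesday (2023-12-05)

Tuesday


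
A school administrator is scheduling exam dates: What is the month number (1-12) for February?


Calendar month order:
1. January
2. February <--
3. March
February is month number 2

2


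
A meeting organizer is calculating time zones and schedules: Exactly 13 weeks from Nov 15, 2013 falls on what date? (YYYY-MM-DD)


Start: 2013-11-15
Weeks to add: 13
Convert to days: 13 x 7 = 91 days
Add 91 days to 2013-11-15
Result: 2014-02-14

2014-02-14


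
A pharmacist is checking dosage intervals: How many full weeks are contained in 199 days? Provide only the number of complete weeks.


Total days: 199
Days per week: 7
Division: 199 / 7 = 28 remainder 3
Complete weeks: 28
Remaining days: 3

28


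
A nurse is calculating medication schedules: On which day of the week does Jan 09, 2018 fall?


Date: 2018-01-09
January 1, 2018 is a Monday
Day of year: 9
Offset from Jan 1: 8 days
8 mod 7 = 1
Result: Tuesday

Tuesday


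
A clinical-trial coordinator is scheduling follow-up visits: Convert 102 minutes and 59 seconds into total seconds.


Minutes: 102
Seconds: 59
Convert minutes to seconds: 102 x 60 = 6120
Add remaining seconds: 6120 + 59 = 6179

6179


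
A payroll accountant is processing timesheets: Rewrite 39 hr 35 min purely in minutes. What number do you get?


Hours: 39
Extra minutes: 35
Minutes per hour: 60
Hours to minutes: 39 x 60 = 2340
Total: 2340 + 35 = 2375

2375


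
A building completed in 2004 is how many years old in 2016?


Birth year: 2004
Current year: 2016
Age = current year - birth year
Age = 2016 - 2004 = 12

12


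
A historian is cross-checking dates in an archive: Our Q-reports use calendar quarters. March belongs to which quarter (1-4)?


Month: March (month 3)
Q1: January-March (months 1-3)
Q2: April-June (months 4-6)
Q3: July-September (months 7-9)
Q4: October-December (months 10-12)
Month 3 falls in Q1

1


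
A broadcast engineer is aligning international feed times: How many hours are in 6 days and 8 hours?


Days: 6
Extra hours: 8
Hours per day: 24
Days to hours: 6 x 24 = 144
Total: 144 + 8 = 152

152


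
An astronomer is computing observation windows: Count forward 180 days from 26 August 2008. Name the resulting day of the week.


Start: 2008-08-26 (Tuesday)
Step 1 - find target date: add 180 days
  2008-08-26 + 180 days = 2009-02-22
Step 2 - day of week:
  180 mod 7 = 5
  Tuesday + 5 days -> Sunday
Result: Sunday (2009-02-22)

Sunday


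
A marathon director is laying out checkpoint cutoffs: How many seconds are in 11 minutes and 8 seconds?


Minutes: 11
Extra seconds: 8
Seconds per minute: 60
Minutes to seconds: 11 x 60 = 660
Total: 660 + 8 = 668

668


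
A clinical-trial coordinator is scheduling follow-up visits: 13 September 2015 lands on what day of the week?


Date: 2015-09-13
January 1, 2015 is a Thursday
Day of year: 256
Offset from Jan 1: 255 days
255 mod 7 = 3
Result: Sunday

Sunday


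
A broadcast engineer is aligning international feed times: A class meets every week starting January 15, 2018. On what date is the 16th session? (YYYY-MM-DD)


First occurrence: 2018-01-15 (occurrence 1)
Each occurrence is 7 days after the previous.
Occurrence 16 is 15 weeks after the first.
15 weeks = 105 days
2018-01-15 + 105 days = 2018-04-30

2018-04-30


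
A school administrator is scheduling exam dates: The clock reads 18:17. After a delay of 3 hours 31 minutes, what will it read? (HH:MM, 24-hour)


Start time: 18:17
Adding: 3 hours 31 minutes
Minutes: 17 + 31 = 48
Hours: 18 + 3 + 0 = 21
Result: 21:48

21:48


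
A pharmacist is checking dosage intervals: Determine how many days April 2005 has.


Month: April
Year: 2005
April is a 30-day month
Total: 30 days

30


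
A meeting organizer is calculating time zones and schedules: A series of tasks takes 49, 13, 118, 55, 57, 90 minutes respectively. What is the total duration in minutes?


Durations: 49, 13, 118, 55, 57, 90
Running sum: 49
+ 13 = 62
+ 118 = 180
+ 55 = 235
+ 57 = 292
+ 90 = 382
Total duration: 382 minutes
That is 6 hours and 22 minutes

382


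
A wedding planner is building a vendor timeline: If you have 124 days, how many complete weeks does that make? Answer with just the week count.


Total days: 124
Days per week: 7
Division: 124 / 7 = 17 remainder 5
Complete weeks: 17
Remaining days: 5

17


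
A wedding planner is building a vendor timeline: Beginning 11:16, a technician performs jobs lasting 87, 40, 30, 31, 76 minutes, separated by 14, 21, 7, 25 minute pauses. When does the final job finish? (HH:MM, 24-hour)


Start: 11:16 = 676 min from midnight
  after task 1 (87 min): 12:43
  after break (14 min): 12:57
  after task 2 (40 min): 13:37
  after break (21 min): 13:58
  after task 3 (30 min): 14:28
  after break (7 min): 14:35
  after task 4 (31 min): 15:06
  after break (25 min): 15:31
  after task 5 (76 min): 16:47
Total elapsed: 331 minutes
End time: 16:47

16:47


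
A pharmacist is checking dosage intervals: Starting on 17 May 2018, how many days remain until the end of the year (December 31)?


Start: May 17, 2018
End: December 31, 2018
Days left in May: 14
June: 30
July: 31
August: 31
September: 30
... plus remaining months
Sum of remaining months: 214
Total: 14 + 214 = 228

228


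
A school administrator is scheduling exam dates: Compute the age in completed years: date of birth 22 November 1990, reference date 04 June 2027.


Birth: 1990-11-22
Reference: 2027-06-04
Year difference: 2027 - 1990 = 37
Has birthday (11-22) occurred by 06-04? No
Birthday not yet reached this year -> subtract 1
Age in full years: 36

36


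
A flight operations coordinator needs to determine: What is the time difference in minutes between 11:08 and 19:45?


Start time: 11:08 = 668 minutes from midnight
End time: 19:45 = 1185 minutes from midnight
Difference: 1185 - 668 = 517 minutes
That is 8 hours and 37 minutes

517


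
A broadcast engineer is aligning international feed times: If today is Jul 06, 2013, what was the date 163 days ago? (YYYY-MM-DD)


Start: 2013-07-06
Subtracting 163 days
Days already passed in July: 6
After going back through July: 157 more days to subtract
June 2013: 30 days, 127 remaining
May 2013: 31 days, 96 remaining
April 2013: 30 days, 66 remaining
March 2013: 31 days, 35 remaining
Result: 2013-01-24

2013-01-24


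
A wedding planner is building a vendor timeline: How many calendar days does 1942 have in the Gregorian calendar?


Year: 1942
Check leap year rules:
Divisible by 4? No
1942 is not a leap year
Days: 365

365


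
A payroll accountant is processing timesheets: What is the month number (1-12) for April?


Calendar month order:
3. March
4. April <--
5. May
April is month number 4

4


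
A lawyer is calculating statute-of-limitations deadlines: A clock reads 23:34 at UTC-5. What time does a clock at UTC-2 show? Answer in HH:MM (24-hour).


Local time: 23:34 at UTC-5 (offset -5h)
Target zone: UTC-2 (offset -2h)
Difference: -2 - (-5) = 3 hours
Calculation: 23 + (3) = 26
Wraparound: (26) mod 24 = 2
Result: 02:34

02:34


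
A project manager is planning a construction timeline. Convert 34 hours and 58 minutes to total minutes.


Hours: 34
Minutes: 58
Convert hours to minutes: 34 x 60 = 2040
Add remaining minutes: 2040 + 58 = 2098

2098


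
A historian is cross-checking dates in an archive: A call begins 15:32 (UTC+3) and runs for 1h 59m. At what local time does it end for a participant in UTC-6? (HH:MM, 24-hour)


Start: 15:32 in UTC+3
Step 1 - add duration:
  minutes: 32 + 59 = 91 (carry 1h)
  hours: 15 + 1 + 1 = 17
  end in UTC+3: 17:31
Step 2 - convert UTC+3 -> UTC-6:
  offset difference: -6 - (3) = -9 hours
  17 + (-9) = 8 -> mod 24 = 8
Result: 08:31 in UTC-6

08:31


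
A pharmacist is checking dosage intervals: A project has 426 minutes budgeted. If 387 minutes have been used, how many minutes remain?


Total budget: 426 minutes
Time used: 387 minutes
Remaining: 426 - 387 = 39 minutes
Percent used: 90.8%
Percent remaining: 9.2%

39


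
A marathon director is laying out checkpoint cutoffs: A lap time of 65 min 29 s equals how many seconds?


Minutes: 65
Seconds: 29
Convert minutes to seconds: 65 x 60 = 3900
Add remaining seconds: 3900 + 29 = 3929

3929


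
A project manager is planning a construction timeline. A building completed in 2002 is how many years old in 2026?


Birth year: 2002
Current year: 2026
Age = current year - birth year
Age = 2026 - 2002 = 24

24


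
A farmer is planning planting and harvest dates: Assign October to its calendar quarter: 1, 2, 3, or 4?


Month: October (month 10)
Q1: January-March (months 1-3)
Q2: April-June (months 4-6)
Q3: July-September (months 7-9)
Q4: October-December (months 10-12)
Month 10 falls in Q4

4


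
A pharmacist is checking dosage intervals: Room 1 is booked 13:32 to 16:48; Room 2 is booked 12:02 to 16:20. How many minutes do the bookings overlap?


Interval A: [812, 1008] minutes from midnight
Interval B: [722, 980] minutes from midnight
Overlap start = max(812, 722) = 812
Overlap end = min(1008, 980) = 980
Overlap = 980 - 812 = 168 minutes

168


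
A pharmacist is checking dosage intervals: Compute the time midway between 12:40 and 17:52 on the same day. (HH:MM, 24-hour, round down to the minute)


Start time: 12:40 = 760 minutes from midnight
End time: 17:52 = 1072 minutes from midnight
Sum: 760 + 1072 = 1832
Midpoint: 1832 / 2 = 916 minutes
Convert: 916 / 60 = 15 hours, 16 minutes
Result: 15:16

15:16


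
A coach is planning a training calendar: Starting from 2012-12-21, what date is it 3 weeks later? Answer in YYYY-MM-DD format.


Start: 2012-12-21
Weeks to add: 3
Convert to days: 3 x 7 = 21 days
Add 21 days to 2012-12-21
Result: 2013-01-11

2013-01-11


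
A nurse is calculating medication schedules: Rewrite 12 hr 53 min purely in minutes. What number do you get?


Hours: 12
Extra minutes: 53
Minutes per hour: 60
Hours to minutes: 12 x 60 = 720
Total: 720 + 53 = 773

773


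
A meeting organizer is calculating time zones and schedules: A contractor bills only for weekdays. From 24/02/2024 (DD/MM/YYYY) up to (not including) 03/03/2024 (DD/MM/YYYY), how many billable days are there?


Start: 2024-02-24 (Saturday)
End (exclusive): 2024-03-03 (Sunday)
Total calendar days: 8
Full weeks: 8 // 7 = 1 -> 5 weekdays
Remaining 1 days starting on Saturday:
  Sat(-) -> 0 weekdays
Total business days: 5 + 0 = 5

5


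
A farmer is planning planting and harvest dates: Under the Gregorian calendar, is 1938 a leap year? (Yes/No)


Year: 1938
Divisible by 4? 1938 / 4 = 484.5 -> No
Not divisible by 4, so NOT a leap year

No


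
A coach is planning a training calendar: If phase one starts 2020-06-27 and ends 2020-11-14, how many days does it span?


Start date: 2020-06-27
End date: 2020-11-14
Jun 2020: +4 days
Jul 2020: +31 days
Aug 2020: +31 days
... (3 more months)
Total: 140 days

140


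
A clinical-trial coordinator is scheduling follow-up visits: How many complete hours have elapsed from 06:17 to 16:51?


Start: 06:17
End: 16:51
Hour difference: 16 - 6 = 10 hours
Minute difference: 51 - 17 = 34 minutes
Total minutes: 634
Complete hours: 634 / 60 = 10 (remainder 34)

10


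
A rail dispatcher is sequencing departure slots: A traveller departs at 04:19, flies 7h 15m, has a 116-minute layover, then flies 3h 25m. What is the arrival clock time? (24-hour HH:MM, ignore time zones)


Depart: 04:19
Leg 1: +435 min -> 11:34
Layover: +116 min -> 13:30
Leg 2: +205 min -> 16:55
Total travel: 756 minutes = 12h 36m
Arrival: 16:55

16:55


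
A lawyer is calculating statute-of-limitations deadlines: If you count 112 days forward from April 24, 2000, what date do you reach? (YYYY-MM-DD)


Start: 2000-04-24
Adding 112 days
Days remaining in April: 6
After April: 106 days still to add
May 2000: 31 days, 75 remaining
June 2000: 30 days, 45 remaining
July 2000: 31 days, 14 remaining
August 2000 has 31 days, need 14
Result: 2000-08-14

2000-08-14


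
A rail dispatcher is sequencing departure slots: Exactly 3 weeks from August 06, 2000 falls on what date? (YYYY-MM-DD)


Start: 2000-08-06
Weeks to add: 3
Convert to days: 3 x 7 = 21 days
Add 21 days to 2000-08-06
Result: 2000-08-27

2000-08-27


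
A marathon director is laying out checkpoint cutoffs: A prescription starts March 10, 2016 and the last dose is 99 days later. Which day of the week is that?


Start: 2016-03-10 (Thursday)
Step 1 - find target date: add 99 days
  2016-03-10 + 99 days = 2016-06-17
Step 2 - day of week:
  99 mod 7 = 1
  Thursday + 1 days -> Friday
Result: Friday (2016-06-17)

Friday


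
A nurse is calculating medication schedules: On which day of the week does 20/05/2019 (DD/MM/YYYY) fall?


Date: 2019-05-20
January 1, 2019 is a Tuesday
Day of year: 140
Offset from Jan 1: 139 days
139 mod 7 = 6
Result: Monday

Monday


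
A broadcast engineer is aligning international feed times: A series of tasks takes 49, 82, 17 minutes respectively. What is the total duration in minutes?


Durations: 49, 82, 17
Running sum: 49
+ 82 = 131
+ 17 = 148
Total duration: 148 minutes
That is 2 hours and 28 minutes

148


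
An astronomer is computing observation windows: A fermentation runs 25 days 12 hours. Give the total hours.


Days: 25
Extra hours: 12
Hours per day: 24
Days to hours: 25 x 24 = 600
Total: 600 + 12 = 612

612


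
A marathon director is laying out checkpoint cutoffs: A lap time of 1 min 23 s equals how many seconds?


Minutes: 1
Seconds: 23
Convert minutes to seconds: 1 x 60 = 60
Add remaining seconds: 60 + 23 = 83

83


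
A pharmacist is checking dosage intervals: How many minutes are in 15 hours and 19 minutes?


Hours: 15
Extra minutes: 19
Minutes per hour: 60
Hours to minutes: 15 x 60 = 900
Total: 900 + 19 = 919

919


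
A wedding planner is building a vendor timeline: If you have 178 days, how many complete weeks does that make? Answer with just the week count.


Total days: 178
Days per week: 7
Division: 178 / 7 = 25 remainder 3
Complete weeks: 25
Remaining days: 3

25


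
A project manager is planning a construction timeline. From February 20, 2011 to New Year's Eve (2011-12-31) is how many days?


Start: February 20, 2011
End: December 31, 2011
Days left in February: 8
March: 31
April: 30
May: 31
June: 30
... plus remaining months
Sum of remaining months: 306
Total: 8 + 306 = 314

314


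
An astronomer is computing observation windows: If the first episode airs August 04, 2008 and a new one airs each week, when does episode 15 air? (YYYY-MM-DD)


First occurrence: 2008-08-04 (occurrence 1)
Each occurrence is 7 days after the previous.
Occurrence 15 is 14 weeks after the first.
14 weeks = 98 days
2008-08-04 + 98 days = 2008-11-10

2008-11-10


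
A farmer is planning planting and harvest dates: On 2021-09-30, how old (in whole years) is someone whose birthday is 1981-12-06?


Birth: 1981-12-06
Reference: 2021-09-30
Year difference: 2021 - 1981 = 40
Has birthday (12-06) occurred by 09-30? No
Birthday not yet reached this year -> subtract 1
Age in full years: 39

39


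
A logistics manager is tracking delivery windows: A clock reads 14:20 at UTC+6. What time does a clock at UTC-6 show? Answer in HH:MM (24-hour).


Local time: 14:20 at UTC+6 (offset 6h)
Target zone: UTC-6 (offset -6h)
Difference: -6 - (6) = -12 hours
Calculation: 14 + (-12) = 2
Result: 02:20

02:20


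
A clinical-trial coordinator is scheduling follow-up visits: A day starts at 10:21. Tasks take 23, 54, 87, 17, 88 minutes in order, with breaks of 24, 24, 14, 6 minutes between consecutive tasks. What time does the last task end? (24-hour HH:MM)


Start: 10:21 = 621 min from midnight
  after task 1 (23 min): 10:44
  after break (24 min): 11:08
  after task 2 (54 min): 12:02
  after break (24 min): 12:26
  after task 3 (87 min): 13:53
  after break (14 min): 14:07
  after task 4 (17 min): 14:24
  after break (6 min): 14:30
  after task 5 (88 min): 15:58
Total elapsed: 337 minutes
End time: 15:58

15:58


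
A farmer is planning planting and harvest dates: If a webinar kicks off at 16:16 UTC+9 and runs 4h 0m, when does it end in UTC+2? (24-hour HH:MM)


Start: 16:16 in UTC+9
Step 1 - add duration:
  minutes: 16 + 0 = 16
  hours: 16 + 4 + 0 = 20
  end in UTC+9: 20:16
Step 2 - convert UTC+9 -> UTC+2:
  offset difference: 2 - (9) = -7 hours
  20 + (-7) = 13 -> mod 24 = 13
Result: 13:16 in UTC+2

13:16


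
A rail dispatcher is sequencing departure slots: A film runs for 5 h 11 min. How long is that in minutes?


Hours: 5
Minutes: 11
Convert hours to minutes: 5 x 60 = 300
Add remaining minutes: 300 + 11 = 311

311


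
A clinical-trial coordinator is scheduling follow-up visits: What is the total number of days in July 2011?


Month: July
Year: 2011
July is a 31-day month
Total: 31 days

31


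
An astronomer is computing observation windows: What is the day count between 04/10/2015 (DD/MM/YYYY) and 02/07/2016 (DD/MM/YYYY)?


Start date: 2015-10-04
End date: 2016-07-02
Oct 2015: +28 days
Nov 2015: +30 days
Dec 2015: +31 days
... (7 more months)
Total: 272 days

272


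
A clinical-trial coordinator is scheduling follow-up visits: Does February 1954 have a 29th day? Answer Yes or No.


Year: 1954
Divisible by 4? 1954 / 4 = 488.5 -> No
Not divisible by 4, so NOT a leap year

No


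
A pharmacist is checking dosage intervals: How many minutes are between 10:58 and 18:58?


Start time: 10:58 = 658 minutes from midnight
End time: 18:58 = 1138 minutes from midnight
Difference: 1138 - 658 = 480 minutes
That is 8 hours and 0 minutes

480


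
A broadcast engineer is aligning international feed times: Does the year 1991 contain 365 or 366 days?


Year: 1991
Check leap year rules:
Divisible by 4? No
1991 is not a leap year
Days: 365

365


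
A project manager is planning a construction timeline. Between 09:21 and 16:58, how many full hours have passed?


Start: 09:21
End: 16:58
Hour difference: 16 - 9 = 7 hours
Minute difference: 58 - 21 = 37 minutes
Total minutes: 457
Complete hours: 457 / 60 = 7 (remainder 37)

7


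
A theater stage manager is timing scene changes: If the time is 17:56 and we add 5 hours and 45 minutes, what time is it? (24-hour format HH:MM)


Start time: 17:56
Adding: 5 hours 45 minutes
Minutes: 56 + 45 = 101
Minute overflow: 101 >= 60, so carry 1 hour, minutes = 41
Hours: 17 + 5 + 1 = 23
Result: 23:41

23:41


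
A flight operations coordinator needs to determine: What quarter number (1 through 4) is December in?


Month: December (month 12)
Q1: January-March (months 1-3)
Q2: April-June (months 4-6)
Q3: July-September (months 7-9)
Q4: October-December (months 10-12)
Month 12 falls in Q4

4


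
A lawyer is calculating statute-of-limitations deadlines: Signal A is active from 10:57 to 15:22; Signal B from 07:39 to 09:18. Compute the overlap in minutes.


Interval A: [657, 922] minutes from midnight
Interval B: [459, 558] minutes from midnight
Overlap start = max(657, 459) = 657
Overlap end = min(922, 558) = 558
End <= start, so the intervals do not overlap: 0 minutes

0


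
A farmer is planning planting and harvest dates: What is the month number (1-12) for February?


Calendar month order:
1. January
2. February <--
3. March
February is month number 2

2


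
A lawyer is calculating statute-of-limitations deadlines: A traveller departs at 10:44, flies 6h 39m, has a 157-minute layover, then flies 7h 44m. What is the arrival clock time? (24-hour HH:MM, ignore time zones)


Depart: 10:44
Leg 1: +399 min -> 17:23
Layover: +157 min -> 20:00
Leg 2: +464 min -> 03:44
Total travel: 1020 minutes = 17h 0m
Arrival: 03:44

03:44


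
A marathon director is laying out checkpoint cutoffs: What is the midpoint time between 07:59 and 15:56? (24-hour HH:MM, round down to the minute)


Start time: 07:59 = 479 minutes from midnight
End time: 15:56 = 956 minutes from midnight
Sum: 479 + 956 = 1435
Midpoint: 1435 / 2 = 717 minutes
Convert: 717 / 60 = 11 hours, 57 minutes
Result: 11:57

11:57


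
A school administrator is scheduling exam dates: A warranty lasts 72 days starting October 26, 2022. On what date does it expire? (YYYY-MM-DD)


Start: 2022-10-26
Adding 72 days
Days remaining in October: 5
After October: 67 days still to add
November 2022: 30 days, 37 remaining
December 2022: 31 days, 6 remaining
January 2023 has 31 days, need 6
Result: 2023-01-06

2023-01-06


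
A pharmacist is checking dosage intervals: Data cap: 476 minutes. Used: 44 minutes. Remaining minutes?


Total budget: 476 minutes
Time used: 44 minutes
Remaining: 476 - 44 = 432 minutes
Percent used: 9.2%
Percent remaining: 90.8%

432


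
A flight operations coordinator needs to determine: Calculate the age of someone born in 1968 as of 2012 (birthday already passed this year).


Birth year: 1968
Current year: 2012
Age = current year - birth year
Age = 2012 - 1968 = 44

44


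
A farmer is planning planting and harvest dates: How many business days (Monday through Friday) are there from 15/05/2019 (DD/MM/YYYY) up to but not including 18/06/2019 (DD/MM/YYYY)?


Start: 2019-05-15 (Wednesday)
End (exclusive): 2019-06-18 (Tuesday)
Total calendar days: 34
Full weeks: 34 // 7 = 4 -> 20 weekdays
Remaining 6 days starting on Wednesday:
  Wed(w), Thu(w), Fri(w), Sat(-), Sun(-), Mon(w) -> 4 weekdays
Total business days: 20 + 4 = 24

24


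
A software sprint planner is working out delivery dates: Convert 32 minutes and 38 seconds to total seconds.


Minutes: 32
Extra seconds: 38
Seconds per minute: 60
Minutes to seconds: 32 x 60 = 1920
Total: 1920 + 38 = 1958

1958


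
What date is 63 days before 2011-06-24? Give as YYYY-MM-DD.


Start: 2011-06-24
Subtracting 63 days
Days already passed in June: 24
After going back through June: 39 more days to subtract
May 2011: 31 days, 8 remaining
April 2011 has 30 days, need 8
Result: 2011-04-22

2011-04-22
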